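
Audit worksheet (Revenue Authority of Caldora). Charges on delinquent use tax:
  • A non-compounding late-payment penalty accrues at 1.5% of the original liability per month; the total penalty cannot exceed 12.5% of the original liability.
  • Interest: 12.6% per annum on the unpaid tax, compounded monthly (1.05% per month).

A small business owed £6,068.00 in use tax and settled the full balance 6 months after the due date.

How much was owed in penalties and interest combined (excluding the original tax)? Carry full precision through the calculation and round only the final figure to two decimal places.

£938.58

Penalty: 6 × 1.5% × £6,068.00 = £546.12 (below the 12.5% cap of £758.50)
Interest: £6,068.00 × ((1 + 0.0105)^6 − 1) = £6,068.00 × 0.0646771… = £392.4606…
Penalties + interest = £546.1200 + £392.4606… = £938.58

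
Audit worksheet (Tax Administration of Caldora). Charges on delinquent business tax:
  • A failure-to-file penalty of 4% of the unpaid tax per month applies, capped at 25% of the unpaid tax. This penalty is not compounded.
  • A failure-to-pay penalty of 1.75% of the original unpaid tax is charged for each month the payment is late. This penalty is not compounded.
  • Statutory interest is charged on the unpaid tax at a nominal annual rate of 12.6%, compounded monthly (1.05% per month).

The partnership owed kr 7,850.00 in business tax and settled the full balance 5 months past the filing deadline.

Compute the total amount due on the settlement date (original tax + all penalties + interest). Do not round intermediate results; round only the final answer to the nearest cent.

kr 10,527.75

Failure-to-file: 5 × 4% × kr 7,850.00 = kr 1,570.00 (under the 25% cap)
Failure-to-pay penalty: 5 × 1.75% × kr 7,850.00 = kr 686.88…
Interest: kr 7,850.00 × ((1 + 0.0105)^5 − 1) = kr 7,850.00 × 0.0536141… = kr 420.8710…
Total = kr 7,850.00 + kr 2,256.8750 + kr 420.8710… = kr 10,527.75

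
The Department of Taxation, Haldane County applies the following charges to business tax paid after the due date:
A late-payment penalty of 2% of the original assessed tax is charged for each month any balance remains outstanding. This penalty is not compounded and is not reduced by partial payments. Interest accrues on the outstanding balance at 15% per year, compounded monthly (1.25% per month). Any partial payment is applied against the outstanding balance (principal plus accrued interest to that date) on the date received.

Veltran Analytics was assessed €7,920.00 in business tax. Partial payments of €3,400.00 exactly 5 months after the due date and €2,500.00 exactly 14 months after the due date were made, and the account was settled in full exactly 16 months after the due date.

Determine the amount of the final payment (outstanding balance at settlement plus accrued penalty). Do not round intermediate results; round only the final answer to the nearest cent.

Balance at month 5: €7,920.0000 × (1 + 0.0125)^5 = €8,427.5307…
After €3,400.00 payment: €8,427.5307… − €3,400.00 = €5,027.5307…
Balance at month 14: €5,027.5307… × (1 + 0.0125)^9 = €5,622.2482…
After €2,500.00 payment: €5,622.2482… − €2,500.00 = €3,122.2482…
Balance at month 16: €3,122.2482… × (1 + 0.0125)^2 = €3,200.7923…
Penalty: 16 × 2% × €7,920.00 = €2,534.40
Final settlement = outstanding balance + penalty = €3,200.7923… + €2,534.40 = €5,735.19

€5,735.19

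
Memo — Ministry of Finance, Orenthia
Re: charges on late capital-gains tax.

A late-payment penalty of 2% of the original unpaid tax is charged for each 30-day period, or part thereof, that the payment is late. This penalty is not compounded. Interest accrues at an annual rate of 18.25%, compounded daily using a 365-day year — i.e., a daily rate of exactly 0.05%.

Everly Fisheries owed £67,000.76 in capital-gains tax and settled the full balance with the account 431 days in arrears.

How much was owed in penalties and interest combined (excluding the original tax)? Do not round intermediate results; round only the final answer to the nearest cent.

Penalty periods: ⌈431/30⌉ = 15; penalty = 15 × 2% × £67,000.76 = £20,100.23…
Interest: £67,000.76 × ((1 + 0.0005)^431 − 1) = £67,000.76 × 0.24041518… = £16,107.9995…
Penalties + interest = £20,100.2280 + £16,107.9995… = £36,208.23

£36,208.23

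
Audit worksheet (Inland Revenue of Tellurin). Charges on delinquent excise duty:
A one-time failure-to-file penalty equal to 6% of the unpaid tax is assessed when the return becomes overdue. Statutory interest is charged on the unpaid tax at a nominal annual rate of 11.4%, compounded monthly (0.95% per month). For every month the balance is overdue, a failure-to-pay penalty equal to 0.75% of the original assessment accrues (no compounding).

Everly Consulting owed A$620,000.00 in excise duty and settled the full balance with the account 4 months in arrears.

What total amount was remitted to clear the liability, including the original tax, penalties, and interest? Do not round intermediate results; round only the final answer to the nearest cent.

A$699,697.86

Failure-to-file penalty: 6% × A$620,000.00 = A$37,200.00
Failure-to-pay penalty = 0.75% × A$620,000.00 × 4 mo = A$18,600.00
Interest: A$620,000.00 × ((1 + 0.0095)^4 − 1) = A$620,000.00 × 0.0385449… = A$23,897.8613…
Total = A$620,000.00 + A$55,800.0000 + A$23,897.8613… = A$699,697.86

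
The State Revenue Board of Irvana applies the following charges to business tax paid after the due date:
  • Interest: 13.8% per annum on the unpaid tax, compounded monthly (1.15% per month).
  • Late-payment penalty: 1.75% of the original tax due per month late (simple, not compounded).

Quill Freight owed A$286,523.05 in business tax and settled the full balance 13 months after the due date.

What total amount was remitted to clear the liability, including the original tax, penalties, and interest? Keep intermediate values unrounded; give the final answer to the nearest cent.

A$397,626.16

Late-payment penalty: 13 × 1.75% × A$286,523.05 = A$65,183.99…
Interest: A$286,523.05 × ((1 + 0.0115)^13 − 1) = A$286,523.05 × 0.1602632… = A$45,919.1119…
Total = A$286,523.05 + A$65,183.9939… + A$45,919.1119… = A$397,626.16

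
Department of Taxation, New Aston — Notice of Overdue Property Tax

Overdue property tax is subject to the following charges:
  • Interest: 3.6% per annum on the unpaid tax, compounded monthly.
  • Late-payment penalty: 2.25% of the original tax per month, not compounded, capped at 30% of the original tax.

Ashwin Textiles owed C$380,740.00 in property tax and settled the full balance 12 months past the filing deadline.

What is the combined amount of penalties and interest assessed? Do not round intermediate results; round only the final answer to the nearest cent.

Penalty: 12 × 2.25% × C$380,740.00 = C$102,799.80 (below the 30% cap of C$114,222.00)
Interest (3.6%/yr ÷ 12 = 0.3%/month): C$380,740.00 × ((1 + 0.003)^12 − 1) = C$13,935.0765…
Penalties + interest = C$102,799.8000 + C$13,935.0765… = C$116,734.88

C$116,734.88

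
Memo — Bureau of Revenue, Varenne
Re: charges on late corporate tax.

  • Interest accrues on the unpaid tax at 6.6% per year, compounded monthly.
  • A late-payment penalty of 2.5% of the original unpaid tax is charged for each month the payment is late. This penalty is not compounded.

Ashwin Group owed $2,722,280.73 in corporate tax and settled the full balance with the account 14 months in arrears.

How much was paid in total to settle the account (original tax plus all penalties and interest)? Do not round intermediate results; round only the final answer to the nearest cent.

$3,892,355.74

Late-payment penalty = 2.5% × $2,722,280.73 × 14 mo = $952,798.26…
Interest (6.6%/yr ÷ 12 = 0.55%/month): $2,722,280.73 × ((1 + 0.0055)^14 − 1) = $217,276.7584…
Total = $2,722,280.73 + $952,798.2555 + $217,276.7584… = $3,892,355.74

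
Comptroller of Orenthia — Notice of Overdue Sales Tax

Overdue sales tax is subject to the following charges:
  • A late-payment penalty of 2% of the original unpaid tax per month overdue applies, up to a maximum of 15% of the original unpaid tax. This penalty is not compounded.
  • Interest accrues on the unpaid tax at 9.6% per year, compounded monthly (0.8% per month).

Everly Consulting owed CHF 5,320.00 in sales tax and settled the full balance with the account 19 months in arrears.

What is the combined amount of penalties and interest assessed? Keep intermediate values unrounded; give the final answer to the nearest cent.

Penalty (uncapped): 19 × 2% × CHF 5,320.00 = CHF 2,021.60; cap = 15% × CHF 5,320.00 = CHF 798.00 → penalty = CHF 798.00
Interest: CHF 5,320.00 × ((1 + 0.008)^19 − 1) = CHF 5,320.00 × 0.1634564… = CHF 869.5880…
Penalties + interest = CHF 798.0000 + CHF 869.5880… = CHF 1,667.59

CHF 1,667.59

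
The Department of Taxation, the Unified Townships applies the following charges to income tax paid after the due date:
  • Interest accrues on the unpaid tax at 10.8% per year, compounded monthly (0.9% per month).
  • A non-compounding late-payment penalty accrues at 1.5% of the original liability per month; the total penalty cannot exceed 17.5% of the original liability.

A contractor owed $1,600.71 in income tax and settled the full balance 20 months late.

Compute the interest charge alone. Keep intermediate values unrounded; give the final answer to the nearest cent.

$314.15

Interest: $1,600.71 × ((1 + 0.009)^20 − 1) = $1,600.71 × 0.1962538… = $314.1454…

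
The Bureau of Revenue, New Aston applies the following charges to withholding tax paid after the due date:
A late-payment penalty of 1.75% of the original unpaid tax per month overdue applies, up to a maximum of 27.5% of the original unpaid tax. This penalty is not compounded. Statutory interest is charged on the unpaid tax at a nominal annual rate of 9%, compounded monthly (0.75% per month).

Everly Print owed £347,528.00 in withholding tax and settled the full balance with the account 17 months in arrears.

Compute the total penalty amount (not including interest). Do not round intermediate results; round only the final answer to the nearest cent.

Penalty (uncapped): 17 × 1.75% × £347,528.00 = £103,389.58; cap = 27.5% × £347,528.00 = £95,570.20 → penalty = £95,570.20

£95,570.20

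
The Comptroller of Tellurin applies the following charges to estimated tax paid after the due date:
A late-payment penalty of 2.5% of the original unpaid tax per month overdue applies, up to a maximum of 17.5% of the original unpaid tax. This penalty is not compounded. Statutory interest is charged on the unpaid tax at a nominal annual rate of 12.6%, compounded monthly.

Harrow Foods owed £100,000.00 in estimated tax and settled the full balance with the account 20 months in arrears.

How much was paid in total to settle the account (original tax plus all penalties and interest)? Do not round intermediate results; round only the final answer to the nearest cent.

Penalty (uncapped): 20 × 2.5% × £100,000.00 = £50,000.00; cap = 17.5% × £100,000.00 = £17,500.00 → penalty = £17,500.00
Interest (12.6%/yr ÷ 12 = 1.05%/month): £100,000.00 × ((1 + 0.0105)^20 − 1) = £23,232.8116…
Total = £100,000.00 + £17,500.0000 + £23,232.8116… = £140,732.81

£140,732.81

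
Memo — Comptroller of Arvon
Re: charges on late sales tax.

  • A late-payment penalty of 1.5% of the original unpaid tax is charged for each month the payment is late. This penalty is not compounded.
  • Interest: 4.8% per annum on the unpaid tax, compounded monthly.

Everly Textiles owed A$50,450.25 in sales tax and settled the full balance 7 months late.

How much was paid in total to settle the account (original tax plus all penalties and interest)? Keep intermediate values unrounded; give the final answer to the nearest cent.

A$57,177.20

Late-payment penalty = 1.5% × A$50,450.25 × 7 mo = A$5,297.28…
Interest (4.8%/yr ÷ 12 = 0.4%/month): A$50,450.25 × ((1 + 0.004)^7 − 1) = A$1,429.6717…
Total = A$50,450.25 + A$5,297.2763… + A$1,429.6717… = A$57,177.20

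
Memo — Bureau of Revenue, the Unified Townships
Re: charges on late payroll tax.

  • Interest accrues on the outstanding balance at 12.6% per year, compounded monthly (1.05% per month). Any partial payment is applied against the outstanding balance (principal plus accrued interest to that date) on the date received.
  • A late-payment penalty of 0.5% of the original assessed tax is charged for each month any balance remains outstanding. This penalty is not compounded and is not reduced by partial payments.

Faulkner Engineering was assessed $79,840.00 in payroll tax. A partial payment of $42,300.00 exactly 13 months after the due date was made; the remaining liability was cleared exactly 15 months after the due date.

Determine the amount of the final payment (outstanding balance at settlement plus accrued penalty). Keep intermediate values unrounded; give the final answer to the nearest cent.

$56,177.49

Balance at month 13: $79,840.0000 × (1 + 0.0105)^13 = $91,451.8847…
After $42,300.00 payment: $91,451.8847… − $42,300.00 = $49,151.8847…
Balance at month 15: $49,151.8847… × (1 + 0.0105)^2 = $50,189.4933…
Penalty: 15 × 0.5% × $79,840.00 = $5,988.00
Final settlement = outstanding balance + penalty = $50,189.4933… + $5,988.00 = $56,177.49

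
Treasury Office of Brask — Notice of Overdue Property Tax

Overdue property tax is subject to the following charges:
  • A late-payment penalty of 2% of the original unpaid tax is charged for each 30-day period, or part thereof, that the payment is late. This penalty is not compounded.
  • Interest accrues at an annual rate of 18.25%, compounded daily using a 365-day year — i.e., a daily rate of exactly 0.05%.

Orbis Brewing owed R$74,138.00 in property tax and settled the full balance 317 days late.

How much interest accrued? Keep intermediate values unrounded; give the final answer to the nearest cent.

R$12,729.90

Interest: R$74,138.00 × ((1 + 0.0005)^317 − 1) = R$74,138.00 × 0.17170551… = R$12,729.9031…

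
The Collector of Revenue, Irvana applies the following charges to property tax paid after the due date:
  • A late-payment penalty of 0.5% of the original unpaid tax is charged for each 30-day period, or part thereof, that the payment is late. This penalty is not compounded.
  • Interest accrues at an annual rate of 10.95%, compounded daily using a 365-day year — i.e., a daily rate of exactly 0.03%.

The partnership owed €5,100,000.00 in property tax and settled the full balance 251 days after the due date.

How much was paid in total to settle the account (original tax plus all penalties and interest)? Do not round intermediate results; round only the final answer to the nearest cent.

€5,728,296.48

Penalty periods: ⌈251/30⌉ = 9; penalty = 9 × 0.5% × €5,100,000.00 = €229,500.00
Interest: €5,100,000.00 × ((1 + 0.0003)^251 − 1) = €5,100,000.00 × 0.07819539… = €398,796.4828…
Total = €5,100,000.00 + €229,500.0000 + €398,796.4828… = €5,728,296.48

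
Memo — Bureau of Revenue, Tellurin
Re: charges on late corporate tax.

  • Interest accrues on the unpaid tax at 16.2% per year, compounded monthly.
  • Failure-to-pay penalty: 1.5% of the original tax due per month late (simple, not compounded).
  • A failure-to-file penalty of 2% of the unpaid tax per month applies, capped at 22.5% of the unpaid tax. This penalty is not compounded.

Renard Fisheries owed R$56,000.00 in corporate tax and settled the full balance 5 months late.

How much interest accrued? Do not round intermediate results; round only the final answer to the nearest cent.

R$3,883.45

Interest (16.2%/yr ÷ 12 = 1.35%/month): R$56,000.00 × ((1 + 0.0135)^5 − 1) = R$3,883.4471…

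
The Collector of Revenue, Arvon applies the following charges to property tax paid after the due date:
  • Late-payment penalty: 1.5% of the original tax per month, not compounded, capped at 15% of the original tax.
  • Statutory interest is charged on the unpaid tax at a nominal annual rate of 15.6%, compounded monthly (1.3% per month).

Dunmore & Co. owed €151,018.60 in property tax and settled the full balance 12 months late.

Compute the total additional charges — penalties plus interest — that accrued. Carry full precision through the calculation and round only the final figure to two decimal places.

€47,971.33

Penalty (uncapped): 12 × 1.5% × €151,018.60 = €27,183.35…; cap = 15% × €151,018.60 = €22,652.79 → penalty = €22,652.79
Interest: €151,018.60 × ((1 + 0.013)^12 − 1) = €151,018.60 × 0.1676518… = €25,318.5365…
Penalties + interest = €22,652.7900 + €25,318.5365… = €47,971.33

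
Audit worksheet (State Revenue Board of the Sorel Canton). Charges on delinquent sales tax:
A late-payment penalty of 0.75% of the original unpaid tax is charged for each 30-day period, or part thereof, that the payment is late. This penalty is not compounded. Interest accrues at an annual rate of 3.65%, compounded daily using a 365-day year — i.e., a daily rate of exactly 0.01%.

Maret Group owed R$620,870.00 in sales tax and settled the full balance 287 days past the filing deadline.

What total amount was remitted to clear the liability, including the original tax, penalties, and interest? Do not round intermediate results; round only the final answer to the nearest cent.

Penalty periods: ⌈287/30⌉ = 10; penalty = 10 × 0.75% × R$620,870.00 = R$46,565.25
Interest: R$620,870.00 × ((1 + 0.0001)^287 − 1) = R$620,870.00 × 0.02911434… = R$18,076.2182…
Total = R$620,870.00 + R$46,565.2500 + R$18,076.2182… = R$685,511.47

R$685,511.47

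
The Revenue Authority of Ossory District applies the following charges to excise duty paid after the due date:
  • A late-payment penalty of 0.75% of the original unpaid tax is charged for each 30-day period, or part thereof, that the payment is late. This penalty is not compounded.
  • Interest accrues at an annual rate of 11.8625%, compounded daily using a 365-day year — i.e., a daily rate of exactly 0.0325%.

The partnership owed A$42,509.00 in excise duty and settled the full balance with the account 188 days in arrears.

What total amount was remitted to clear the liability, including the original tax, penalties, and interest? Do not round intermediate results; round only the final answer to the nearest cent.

A$47,418.56

Penalty periods: ⌈188/30⌉ = 7; penalty = 7 × 0.75% × A$42,509.00 = A$2,231.72…
Interest: A$42,509.00 × ((1 + 0.000325)^188 − 1) = A$42,509.00 × 0.06299466… = A$2,677.8399…
Total = A$42,509.00 + A$2,231.7225 + A$2,677.8399… = A$47,418.56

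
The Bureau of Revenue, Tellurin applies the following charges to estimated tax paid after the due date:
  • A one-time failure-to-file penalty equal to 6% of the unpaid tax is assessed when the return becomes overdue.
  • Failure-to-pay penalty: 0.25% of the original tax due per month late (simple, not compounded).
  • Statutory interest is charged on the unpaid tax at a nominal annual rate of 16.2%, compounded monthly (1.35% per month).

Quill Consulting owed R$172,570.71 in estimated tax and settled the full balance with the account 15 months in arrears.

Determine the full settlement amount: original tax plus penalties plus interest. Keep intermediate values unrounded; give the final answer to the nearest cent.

Failure-to-file penalty: 6% × R$172,570.71 = R$10,354.24…
Failure-to-pay penalty = 0.25% × R$172,570.71 × 15 mo = R$6,471.40…
Interest: R$172,570.71 × ((1 + 0.0135)^15 − 1) = R$172,570.71 × 0.2228024… = R$38,449.1747…
Total = R$172,570.71 + R$16,825.6442… + R$38,449.1747… = R$227,845.53

R$227,845.53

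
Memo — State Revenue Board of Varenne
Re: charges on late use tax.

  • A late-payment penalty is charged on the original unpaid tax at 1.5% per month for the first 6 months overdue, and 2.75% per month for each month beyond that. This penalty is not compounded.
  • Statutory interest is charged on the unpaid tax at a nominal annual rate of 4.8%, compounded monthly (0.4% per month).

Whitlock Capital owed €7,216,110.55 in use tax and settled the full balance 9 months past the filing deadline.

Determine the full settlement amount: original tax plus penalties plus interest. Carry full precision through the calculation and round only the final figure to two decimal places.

Penalty, months 1–6: 6 × 1.5% × €7,216,110.55 = €649,449.95…
Penalty, months 7–9: 3 × 2.75% × €7,216,110.55 = €595,329.12…
Interest: €7,216,110.55 × ((1 + 0.004)^9 − 1) = €7,216,110.55 × 0.0365814… = €263,975.4870…
Total = €7,216,110.55 + €1,244,779.0699… + €263,975.4870… = €8,724,865.11

€8,724,865.11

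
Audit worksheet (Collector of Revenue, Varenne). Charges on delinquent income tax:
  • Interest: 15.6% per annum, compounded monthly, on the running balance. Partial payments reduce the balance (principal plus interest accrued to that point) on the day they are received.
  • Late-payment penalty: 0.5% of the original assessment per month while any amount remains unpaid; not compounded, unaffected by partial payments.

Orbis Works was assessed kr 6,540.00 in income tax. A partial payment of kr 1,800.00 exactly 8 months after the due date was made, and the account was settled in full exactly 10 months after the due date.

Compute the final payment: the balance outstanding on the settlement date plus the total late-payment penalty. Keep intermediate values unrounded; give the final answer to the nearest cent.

Monthly rate = 15.6% ÷ 12 = 1.3%
Balance at month 8: kr 6,540.0000 × (1 + 0.013)^8 = kr 7,251.9251…
After kr 1,800.00 payment: kr 7,251.9251… − kr 1,800.00 = kr 5,451.9251…
Balance at month 10: kr 5,451.9251… × (1 + 0.013)^2 = kr 5,594.5965…
Penalty: 10 × 0.5% × kr 6,540.00 = kr 327.00
Final settlement = outstanding balance + penalty = kr 5,594.5965… + kr 327.00 = kr 5,921.60

kr 5,921.60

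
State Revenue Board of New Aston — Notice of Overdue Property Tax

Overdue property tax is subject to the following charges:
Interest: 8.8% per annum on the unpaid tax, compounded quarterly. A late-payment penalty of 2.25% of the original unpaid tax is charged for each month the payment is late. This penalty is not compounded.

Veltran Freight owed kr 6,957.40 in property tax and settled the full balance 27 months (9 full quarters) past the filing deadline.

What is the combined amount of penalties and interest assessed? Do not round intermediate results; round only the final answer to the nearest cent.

Late-payment penalty: 27 × 2.25% × kr 6,957.40 = kr 4,226.62…
Interest (8.8%/yr ÷ 4 = 2.2%/quarter): kr 6,957.40 × ((1 + 0.022)^9 − 1) = kr 1,505.2238…
Penalties + interest = kr 4,226.6205 + kr 1,505.2238… = kr 5,731.84

kr 5,731.84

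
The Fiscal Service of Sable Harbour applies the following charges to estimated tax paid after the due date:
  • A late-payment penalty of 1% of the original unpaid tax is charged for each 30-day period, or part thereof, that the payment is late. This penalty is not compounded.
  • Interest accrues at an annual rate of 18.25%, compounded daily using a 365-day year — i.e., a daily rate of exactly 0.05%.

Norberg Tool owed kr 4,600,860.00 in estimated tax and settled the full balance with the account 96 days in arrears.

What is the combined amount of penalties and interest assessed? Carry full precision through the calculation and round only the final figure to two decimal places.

Penalty periods: ⌈96/30⌉ = 4; penalty = 4 × 1% × kr 4,600,860.00 = kr 184,034.40
Interest: kr 4,600,860.00 × ((1 + 0.0005)^96 − 1) = kr 4,600,860.00 × 0.04915807… = kr 226,169.3959…
Penalties + interest = kr 184,034.4000 + kr 226,169.3959… = kr 410,203.80

kr 410,203.80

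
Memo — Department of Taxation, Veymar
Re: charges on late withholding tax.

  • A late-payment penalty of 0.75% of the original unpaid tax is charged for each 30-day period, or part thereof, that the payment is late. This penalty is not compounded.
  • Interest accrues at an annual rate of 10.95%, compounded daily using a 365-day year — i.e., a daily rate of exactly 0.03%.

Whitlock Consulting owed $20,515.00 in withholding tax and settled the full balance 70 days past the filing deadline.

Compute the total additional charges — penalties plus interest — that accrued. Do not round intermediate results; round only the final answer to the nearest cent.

$896.89

Penalty periods: ⌈70/30⌉ = 3; penalty = 3 × 0.75% × $20,515.00 = $461.59…
Interest: $20,515.00 × ((1 + 0.0003)^70 − 1) = $20,515.00 × 0.02121884… = $435.3044…
Penalties + interest = $461.5875 + $435.3044… = $896.89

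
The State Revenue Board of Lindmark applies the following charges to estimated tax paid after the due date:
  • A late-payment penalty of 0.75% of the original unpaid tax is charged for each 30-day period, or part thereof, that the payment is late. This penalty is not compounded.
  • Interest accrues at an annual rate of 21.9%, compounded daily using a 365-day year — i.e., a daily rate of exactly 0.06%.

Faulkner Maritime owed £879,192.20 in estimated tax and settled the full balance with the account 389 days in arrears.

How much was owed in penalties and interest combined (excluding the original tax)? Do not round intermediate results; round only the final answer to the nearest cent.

Penalty periods: ⌈389/30⌉ = 13; penalty = 13 × 0.75% × £879,192.20 = £85,721.24…
Interest: £879,192.20 × ((1 + 0.0006)^389 − 1) = £879,192.20 × 0.26279814… = £231,050.0784…
Penalties + interest = £85,721.2395 + £231,050.0784… = £316,771.32

£316,771.32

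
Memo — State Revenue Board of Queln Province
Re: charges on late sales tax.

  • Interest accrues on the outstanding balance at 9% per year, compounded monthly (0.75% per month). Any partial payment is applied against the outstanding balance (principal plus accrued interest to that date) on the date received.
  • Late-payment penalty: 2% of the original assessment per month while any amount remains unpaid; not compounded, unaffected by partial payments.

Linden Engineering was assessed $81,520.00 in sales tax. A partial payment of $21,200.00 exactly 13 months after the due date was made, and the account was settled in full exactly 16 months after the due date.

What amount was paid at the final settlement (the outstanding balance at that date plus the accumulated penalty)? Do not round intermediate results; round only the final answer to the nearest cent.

$96,278.21

Balance at month 13: $81,520.0000 × (1 + 0.0075)^13 = $89,835.8918…
After $21,200.00 payment: $89,835.8918… − $21,200.00 = $68,635.8918…
Balance at month 16: $68,635.8918… × (1 + 0.0075)^3 = $70,191.8107…
Penalty: 16 × 2% × $81,520.00 = $26,086.40
Final settlement = outstanding balance + penalty = $70,191.8107… + $26,086.40 = $96,278.21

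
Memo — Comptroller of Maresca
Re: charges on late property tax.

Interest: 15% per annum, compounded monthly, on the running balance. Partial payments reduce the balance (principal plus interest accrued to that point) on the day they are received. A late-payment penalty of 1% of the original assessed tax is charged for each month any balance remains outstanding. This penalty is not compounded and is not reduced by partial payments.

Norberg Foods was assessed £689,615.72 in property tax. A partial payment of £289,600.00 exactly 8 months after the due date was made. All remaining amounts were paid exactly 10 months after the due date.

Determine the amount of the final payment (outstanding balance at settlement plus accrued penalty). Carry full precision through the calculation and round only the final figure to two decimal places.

£552,908.09

Monthly rate = 15% ÷ 12 = 1.25%
Balance at month 8: £689,615.7200 × (1 + 0.0125)^8 = £761,670.9779…
After £289,600.00 payment: £761,670.9779… − £289,600.00 = £472,070.9779…
Balance at month 10: £472,070.9779… × (1 + 0.0125)^2 = £483,946.5134…
Penalty: 10 × 1% × £689,615.72 = £68,961.57…
Final settlement = outstanding balance + penalty = £483,946.5134… + £68,961.57… = £552,908.09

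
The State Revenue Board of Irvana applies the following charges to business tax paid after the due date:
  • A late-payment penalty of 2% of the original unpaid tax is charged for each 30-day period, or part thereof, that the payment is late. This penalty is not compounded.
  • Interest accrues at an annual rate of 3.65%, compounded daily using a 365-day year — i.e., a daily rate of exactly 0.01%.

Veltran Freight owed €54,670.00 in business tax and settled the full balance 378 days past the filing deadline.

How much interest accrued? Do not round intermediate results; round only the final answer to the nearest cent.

Interest: €54,670.00 × ((1 + 0.0001)^378 − 1) = €54,670.00 × 0.03852154… = €2,105.9729…

€2,105.97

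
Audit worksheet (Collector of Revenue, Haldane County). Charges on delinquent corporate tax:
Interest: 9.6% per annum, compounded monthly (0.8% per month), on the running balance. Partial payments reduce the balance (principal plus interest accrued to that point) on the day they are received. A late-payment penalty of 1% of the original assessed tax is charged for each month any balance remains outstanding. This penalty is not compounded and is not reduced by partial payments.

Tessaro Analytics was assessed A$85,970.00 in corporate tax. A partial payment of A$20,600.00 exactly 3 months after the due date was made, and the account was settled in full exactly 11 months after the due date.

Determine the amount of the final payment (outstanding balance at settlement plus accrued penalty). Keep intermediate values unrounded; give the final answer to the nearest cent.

Balance at month 3: A$85,970.0000 × (1 + 0.008)^3 = A$88,049.8303…
After A$20,600.00 payment: A$88,049.8303… − A$20,600.00 = A$67,449.8303…
Balance at month 11: A$67,449.8303… × (1 + 0.008)^8 = A$71,889.4429…
Penalty: 11 × 1% × A$85,970.00 = A$9,456.70
Final settlement = outstanding balance + penalty = A$71,889.4429… + A$9,456.70 = A$81,346.14

A$81,346.14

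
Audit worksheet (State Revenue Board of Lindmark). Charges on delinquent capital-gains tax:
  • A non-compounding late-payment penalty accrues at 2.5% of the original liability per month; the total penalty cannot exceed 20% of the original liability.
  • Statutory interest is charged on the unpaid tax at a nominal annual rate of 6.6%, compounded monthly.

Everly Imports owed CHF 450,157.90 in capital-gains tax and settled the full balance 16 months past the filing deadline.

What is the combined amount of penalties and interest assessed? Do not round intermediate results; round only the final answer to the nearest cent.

Penalty (uncapped): 16 × 2.5% × CHF 450,157.90 = CHF 180,063.16; cap = 20% × CHF 450,157.90 = CHF 90,031.58 → penalty = CHF 90,031.58
Interest (6.6%/yr ÷ 12 = 0.55%/month): CHF 450,157.90 × ((1 + 0.0055)^16 − 1) = CHF 41,290.6693…
Penalties + interest = CHF 90,031.5800 + CHF 41,290.6693… = CHF 131,322.25

CHF 131,322.25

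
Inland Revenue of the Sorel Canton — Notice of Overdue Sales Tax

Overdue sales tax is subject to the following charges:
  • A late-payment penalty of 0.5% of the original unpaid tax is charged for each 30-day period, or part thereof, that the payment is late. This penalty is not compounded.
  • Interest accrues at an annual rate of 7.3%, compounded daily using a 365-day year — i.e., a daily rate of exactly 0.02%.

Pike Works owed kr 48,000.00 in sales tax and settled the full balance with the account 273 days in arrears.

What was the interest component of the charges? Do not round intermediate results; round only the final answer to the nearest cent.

kr 2,693.39

Interest: kr 48,000.00 × ((1 + 0.0002)^273 − 1) = kr 48,000.00 × 0.05611232… = kr 2,693.3912…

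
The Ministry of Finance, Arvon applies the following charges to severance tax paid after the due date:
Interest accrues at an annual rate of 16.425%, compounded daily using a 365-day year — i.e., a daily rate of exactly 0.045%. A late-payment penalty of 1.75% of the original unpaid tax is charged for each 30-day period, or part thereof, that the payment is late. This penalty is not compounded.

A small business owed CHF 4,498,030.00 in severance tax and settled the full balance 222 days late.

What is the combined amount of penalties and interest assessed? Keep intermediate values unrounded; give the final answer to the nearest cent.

CHF 1,102,177.37

Penalty periods: ⌈222/30⌉ = 8; penalty = 8 × 1.75% × CHF 4,498,030.00 = CHF 629,724.20
Interest: CHF 4,498,030.00 × ((1 + 0.00045)^222 − 1) = CHF 4,498,030.00 × 0.10503558… = CHF 472,453.1685…
Penalties + interest = CHF 629,724.2000 + CHF 472,453.1685… = CHF 1,102,177.37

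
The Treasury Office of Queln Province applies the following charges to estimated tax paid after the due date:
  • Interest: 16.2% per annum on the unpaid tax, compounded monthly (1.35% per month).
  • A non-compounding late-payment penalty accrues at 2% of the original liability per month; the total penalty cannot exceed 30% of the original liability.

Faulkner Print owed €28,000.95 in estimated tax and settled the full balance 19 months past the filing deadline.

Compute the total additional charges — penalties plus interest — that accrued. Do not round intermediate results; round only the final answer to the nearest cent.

€16,525.68

Penalty (uncapped): 19 × 2% × €28,000.95 = €10,640.36…; cap = 30% × €28,000.95 = €8,400.29… → penalty = €8,400.29…
Interest: €28,000.95 × ((1 + 0.0135)^19 − 1) = €28,000.95 × 0.2901830… = €8,125.3990…
Penalties + interest = €8,400.2850 + €8,125.3990… = €16,525.68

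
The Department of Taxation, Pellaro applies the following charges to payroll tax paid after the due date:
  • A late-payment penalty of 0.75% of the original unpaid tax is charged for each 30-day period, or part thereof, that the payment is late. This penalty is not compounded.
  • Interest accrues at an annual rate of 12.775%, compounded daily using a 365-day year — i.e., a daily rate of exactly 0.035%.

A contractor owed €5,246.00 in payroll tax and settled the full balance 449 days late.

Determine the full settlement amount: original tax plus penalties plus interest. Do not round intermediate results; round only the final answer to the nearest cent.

€6,728.72

Penalty periods: ⌈449/30⌉ = 15; penalty = 15 × 0.75% × €5,246.00 = €590.18…
Interest: €5,246.00 × ((1 + 0.00035)^449 − 1) = €5,246.00 × 0.17013895… = €892.5489…
Total = €5,246.00 + €590.1750 + €892.5489… = €6,728.72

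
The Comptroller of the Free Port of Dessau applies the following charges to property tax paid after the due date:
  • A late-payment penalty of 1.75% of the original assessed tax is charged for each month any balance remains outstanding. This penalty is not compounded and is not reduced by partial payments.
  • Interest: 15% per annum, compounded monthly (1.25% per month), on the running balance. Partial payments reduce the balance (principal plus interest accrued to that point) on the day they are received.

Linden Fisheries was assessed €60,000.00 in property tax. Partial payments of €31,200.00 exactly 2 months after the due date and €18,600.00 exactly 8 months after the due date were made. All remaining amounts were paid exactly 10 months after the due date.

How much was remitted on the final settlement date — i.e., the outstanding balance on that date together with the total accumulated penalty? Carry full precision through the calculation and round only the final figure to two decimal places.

€24,908.38

Balance at month 2: €60,000.0000 × (1 + 0.0125)^2 = €61,509.3750
After €31,200.00 payment: €61,509.3750 − €31,200.00 = €30,309.3750
Balance at month 8: €30,309.3750 × (1 + 0.0125)^6 = €32,654.8108…
After €18,600.00 payment: €32,654.8108… − €18,600.00 = €14,054.8108…
Balance at month 10: €14,054.8108… × (1 + 0.0125)^2 = €14,408.3772…
Penalty: 10 × 1.75% × €60,000.00 = €10,500.00
Final settlement = outstanding balance + penalty = €14,408.3772… + €10,500.00 = €24,908.38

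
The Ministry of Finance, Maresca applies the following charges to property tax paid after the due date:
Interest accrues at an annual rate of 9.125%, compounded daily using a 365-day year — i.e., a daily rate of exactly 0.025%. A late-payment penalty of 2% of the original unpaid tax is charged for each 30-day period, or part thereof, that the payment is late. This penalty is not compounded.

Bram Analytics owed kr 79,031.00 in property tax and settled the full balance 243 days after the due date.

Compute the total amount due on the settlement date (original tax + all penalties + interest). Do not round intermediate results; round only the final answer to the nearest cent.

Penalty periods: ⌈243/30⌉ = 9; penalty = 9 × 2% × kr 79,031.00 = kr 14,225.58
Interest: kr 79,031.00 × ((1 + 0.00025)^243 − 1) = kr 79,031.00 × 0.06262515… = kr 4,949.3286…
Total = kr 79,031.00 + kr 14,225.5800 + kr 4,949.3286… = kr 98,205.91

kr 98,205.91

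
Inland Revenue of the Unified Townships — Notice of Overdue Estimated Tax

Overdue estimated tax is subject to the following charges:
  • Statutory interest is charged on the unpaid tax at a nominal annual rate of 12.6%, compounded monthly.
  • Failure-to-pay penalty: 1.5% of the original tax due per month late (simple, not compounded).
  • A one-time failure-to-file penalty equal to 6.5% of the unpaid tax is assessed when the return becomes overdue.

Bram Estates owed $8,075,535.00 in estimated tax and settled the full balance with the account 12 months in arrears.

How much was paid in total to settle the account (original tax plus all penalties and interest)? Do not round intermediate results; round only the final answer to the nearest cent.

Failure-to-file penalty: 6.5% × $8,075,535.00 = $524,909.78…
Failure-to-pay penalty: 12 × 1.5% × $8,075,535.00 = $1,453,596.30
Interest (12.6%/yr ÷ 12 = 1.05%/month): $8,075,535.00 × ((1 + 0.0105)^12 − 1) = $1,078,385.1124…
Total = $8,075,535.00 + $1,978,506.0750 + $1,078,385.1124… = $11,132,426.19

$11,132,426.19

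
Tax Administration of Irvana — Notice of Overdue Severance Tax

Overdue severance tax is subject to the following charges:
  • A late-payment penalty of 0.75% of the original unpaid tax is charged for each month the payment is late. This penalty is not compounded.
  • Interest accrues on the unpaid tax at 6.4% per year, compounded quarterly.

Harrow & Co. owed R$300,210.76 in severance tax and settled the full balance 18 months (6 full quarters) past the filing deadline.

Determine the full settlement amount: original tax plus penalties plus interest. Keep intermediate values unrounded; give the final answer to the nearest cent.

R$370,737.15

Late-payment penalty = 0.75% × R$300,210.76 × 18 mo = R$40,528.45…
Interest (6.4%/yr ÷ 4 = 1.6%/quarter): R$300,210.76 × ((1 + 0.016)^6 − 1) = R$29,997.9326…
Total = R$300,210.76 + R$40,528.4526 + R$29,997.9326… = R$370,737.15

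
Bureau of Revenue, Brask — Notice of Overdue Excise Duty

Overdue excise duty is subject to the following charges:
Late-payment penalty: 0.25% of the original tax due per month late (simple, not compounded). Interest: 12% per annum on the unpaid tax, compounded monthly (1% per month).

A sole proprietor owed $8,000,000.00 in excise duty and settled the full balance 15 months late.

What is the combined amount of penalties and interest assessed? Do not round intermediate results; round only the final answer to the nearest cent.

Late-payment penalty: 15 × 0.25% × $8,000,000.00 = $300,000.00
Interest: $8,000,000.00 × ((1 + 0.01)^15 − 1) = $8,000,000.00 × 0.1609690… = $1,287,751.6430…
Penalties + interest = $300,000.0000 + $1,287,751.6430… = $1,587,751.64

$1,587,751.64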